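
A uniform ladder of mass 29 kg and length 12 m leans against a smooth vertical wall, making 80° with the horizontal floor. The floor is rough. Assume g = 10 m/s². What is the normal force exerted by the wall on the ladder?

N_wall ≈ 25.6 N

Torques about the foot: N_wall · 12 sin 80° = 29×10×6 cos 80° → N_wall = 25.567 N.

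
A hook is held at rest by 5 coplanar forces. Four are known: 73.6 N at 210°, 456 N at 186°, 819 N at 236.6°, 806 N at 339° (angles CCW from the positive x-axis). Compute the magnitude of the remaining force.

Sum the known components: ΣF_x = -215.6 N, ΣF_y = -1057 N.
For equilibrium the remaining force must supply (−ΣF_x, −ΣF_y) = (215.6, 1057) N.
Magnitude = √((215.6)² + (1057)²) = 1079 N; direction = atan2(1057, 215.6) = 78.5°.

F ≈ 1080 N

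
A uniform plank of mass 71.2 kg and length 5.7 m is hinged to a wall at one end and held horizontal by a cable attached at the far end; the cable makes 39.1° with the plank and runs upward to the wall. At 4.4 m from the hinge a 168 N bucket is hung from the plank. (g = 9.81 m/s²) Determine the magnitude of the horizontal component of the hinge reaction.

Take torques about the hinge: T sin 39.1° · 5.7 = 71.2×9.81×2.85 + 168×4.4 = 2729.8 N·m.
So T = 2729.8 / (0.6307 × 5.7) = 759.38 N.
ΣF_x = 0: H_x = T cos 39.1° = 589.31 N.

H_x ≈ 589 N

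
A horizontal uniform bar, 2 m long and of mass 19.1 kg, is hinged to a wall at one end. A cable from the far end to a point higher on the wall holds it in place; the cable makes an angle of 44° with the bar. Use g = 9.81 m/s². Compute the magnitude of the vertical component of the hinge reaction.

Take torques about the hinge: T sin 44° · 2 = 19.1×9.81×1 = 187.37 N·m.
So T = 187.37 / (0.6947 × 2) = 134.87 N.
ΣF_y = 0: H_y = (19.1×9.81) − T sin 44° = 187.37 − 93.686 = 93.686 N.

|H_y| ≈ 93.7 N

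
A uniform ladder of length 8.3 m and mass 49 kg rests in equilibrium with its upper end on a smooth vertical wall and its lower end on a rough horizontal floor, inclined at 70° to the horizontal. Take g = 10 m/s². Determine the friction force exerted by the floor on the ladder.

Torques about the foot: N_wall · 8.3 sin 70° = 49×10×4.15 cos 70° → N_wall = 89.173 N.
ΣF_x = 0: f_floor = N_wall = 89.173 N.

f ≈ 89.2 N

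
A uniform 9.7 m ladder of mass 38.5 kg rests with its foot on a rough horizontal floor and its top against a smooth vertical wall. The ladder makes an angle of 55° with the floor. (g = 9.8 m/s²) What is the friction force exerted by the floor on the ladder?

Torques about the foot: N_wall · 9.7 sin 55° = 38.5×9.8×4.85 cos 55° → N_wall = 132.09 N.
ΣF_x = 0: f_floor = N_wall = 132.09 N.

f ≈ 132 N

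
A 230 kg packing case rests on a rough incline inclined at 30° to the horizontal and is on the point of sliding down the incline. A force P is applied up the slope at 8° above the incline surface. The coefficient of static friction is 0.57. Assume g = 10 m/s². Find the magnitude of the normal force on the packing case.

On the verge of sliding down the incline, friction equals μN and acts up the slope.
Perpendicular: N + P sin 8° = W cos 30° = 1992 N.
Along incline: P cos 8° + μN = W sin 30° with W sin 30° = 1150 N.
Solving the pair for P and N: P = 16.07 N, N = 1990 N (and f = μN = 1134 N).

N ≈ 1990 N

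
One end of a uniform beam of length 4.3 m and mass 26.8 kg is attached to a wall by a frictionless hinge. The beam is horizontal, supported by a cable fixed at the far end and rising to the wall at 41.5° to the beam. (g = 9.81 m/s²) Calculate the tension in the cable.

T ≈ 198 N

Take torques about the hinge: T sin 41.5° · 4.3 = 26.8×9.81×2.15 = 565.25 N·m.
So T = 565.25 / (0.6626 × 4.3) = 198.39 N.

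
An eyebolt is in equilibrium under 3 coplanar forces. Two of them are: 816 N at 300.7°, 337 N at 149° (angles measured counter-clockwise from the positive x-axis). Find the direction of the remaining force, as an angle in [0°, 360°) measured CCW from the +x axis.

θ ≈ 104°

Sum the known components: ΣF_x = 127.7 N, ΣF_y = -528.1 N.
For equilibrium the remaining force must supply (−ΣF_x, −ΣF_y) = (-127.7, 528.1) N.
Magnitude = √((-127.7)² + (528.1)²) = 543.3 N; direction = atan2(528.1, -127.7) = 103.6°.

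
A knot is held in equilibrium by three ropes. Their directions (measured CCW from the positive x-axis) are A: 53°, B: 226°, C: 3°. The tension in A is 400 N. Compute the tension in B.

Resolve: ΣF_x = 400 cos 53° + T_B cos 226° + T_C cos 3° = 0.
        ΣF_y = 400 sin 53° + T_B sin 226° + T_C sin 3° = 0.
The known terms sum to (240.7, 319.5) N, so -0.6947 T_B + 0.9986 T_C = -240.7 and -0.7193 T_B + 0.0523 T_C = -319.5.
Solving simultaneously: T_B = 449.3 N, T_C = 71.48 N.

T_B ≈ 449 N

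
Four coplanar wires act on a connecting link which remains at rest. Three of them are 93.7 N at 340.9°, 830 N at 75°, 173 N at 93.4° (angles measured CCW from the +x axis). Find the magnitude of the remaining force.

Sum the known components: ΣF_x = 293.1 N, ΣF_y = 943.8 N.
For equilibrium the remaining force must supply (−ΣF_x, −ΣF_y) = (-293.1, -943.8) N.
Magnitude = √((-293.1)² + (-943.8)²) = 988.2 N; direction = atan2(-943.8, -293.1) = 252.7°.

F ≈ 988 N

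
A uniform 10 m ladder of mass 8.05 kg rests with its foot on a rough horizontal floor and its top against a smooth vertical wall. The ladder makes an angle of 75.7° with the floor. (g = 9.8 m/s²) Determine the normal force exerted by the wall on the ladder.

N_wall ≈ 10.1 N

Torques about the foot: N_wall · 10 sin 75.7° = 8.05×9.8×5 cos 75.7° → N_wall = 10.054 N.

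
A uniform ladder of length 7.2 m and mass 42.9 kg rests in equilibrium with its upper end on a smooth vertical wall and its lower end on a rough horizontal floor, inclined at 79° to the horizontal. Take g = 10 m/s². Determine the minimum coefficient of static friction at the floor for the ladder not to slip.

ΣF_y = 0: N_floor = 42.9×10 = 429 N.
Torques about the foot: N_wall · 7.2 sin 79° = 42.9×10×3.6 cos 79° → N_wall = 41.695 N.
ΣF_x = 0: f_floor = N_wall = 41.695 N.
μ_min = f_floor / N_floor = 41.695 / 429 = 0.09719.

μ_min ≈ 0.0972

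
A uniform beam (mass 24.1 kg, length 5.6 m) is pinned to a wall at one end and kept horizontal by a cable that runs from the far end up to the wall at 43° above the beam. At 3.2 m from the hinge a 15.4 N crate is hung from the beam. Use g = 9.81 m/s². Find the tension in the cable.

Take torques about the hinge: T sin 43° · 5.6 = 24.1×9.81×2.8 + 15.4×3.2 = 711.26 N·m.
So T = 711.26 / (0.6820 × 5.6) = 186.23 N.

T ≈ 186 N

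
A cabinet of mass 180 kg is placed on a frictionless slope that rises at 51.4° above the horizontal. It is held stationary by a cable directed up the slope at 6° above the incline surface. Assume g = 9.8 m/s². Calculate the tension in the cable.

Take axes along and perpendicular to the incline. Weight components: W sin 51.4° = 1379 N down-slope, W cos 51.4° = 1101 N into the surface.
Along incline: T cos 6° = W sin 51.4° → T = 1386 N.
Perpendicular: N = W cos 51.4° − T sin 6° = 955.6 N.

T ≈ 1390 N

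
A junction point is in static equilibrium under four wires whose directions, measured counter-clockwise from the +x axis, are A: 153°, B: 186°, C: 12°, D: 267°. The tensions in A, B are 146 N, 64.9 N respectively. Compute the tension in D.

T_D ≈ 102 N

Resolve: ΣF_x = 146 cos 153° + 64.9 cos 186° + T_C cos 12° + T_D cos 267° = 0.
        ΣF_y = 146 sin 153° + 64.9 sin 186° + T_C sin 12° + T_D sin 267° = 0.
The known terms sum to (-194.6, 59.5) N, so 0.9781 T_C − 0.0523 T_D = 194.6 and 0.2079 T_C − 0.9986 T_D = -59.5.
Solving simultaneously: T_C = 204.4 N, T_D = 102.1 N.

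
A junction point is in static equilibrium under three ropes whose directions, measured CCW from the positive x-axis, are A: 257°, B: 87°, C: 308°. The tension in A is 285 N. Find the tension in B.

T_B ≈ 338 N

Resolve: ΣF_x = 285 cos 257° + T_B cos 87° + T_C cos 308° = 0.
        ΣF_y = 285 sin 257° + T_B sin 87° + T_C sin 308° = 0.
The known terms sum to (-64.11, -277.7) N, so 0.0523 T_B + 0.6157 T_C = 64.11 and 0.9986 T_B − 0.7880 T_C = 277.7.
Solving simultaneously: T_B = 337.6 N, T_C = 75.43 N.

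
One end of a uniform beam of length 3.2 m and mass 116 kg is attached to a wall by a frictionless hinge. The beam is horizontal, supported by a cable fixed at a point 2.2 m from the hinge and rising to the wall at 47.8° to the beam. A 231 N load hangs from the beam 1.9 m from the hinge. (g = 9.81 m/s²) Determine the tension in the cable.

Take torques about the hinge: T sin 47.8° · 2.2 = 116×9.81×1.6 + 231×1.9 = 2259.6 N·m.
So T = 2259.6 / (0.7408 × 2.2) = 1386.5 N.

T ≈ 1390 N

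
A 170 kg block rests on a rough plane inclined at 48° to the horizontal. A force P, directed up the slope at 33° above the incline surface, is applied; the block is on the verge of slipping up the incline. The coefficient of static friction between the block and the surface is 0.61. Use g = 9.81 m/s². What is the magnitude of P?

P ≈ 1640 N

On the verge of sliding up the incline, friction equals μN and acts down the slope.
Perpendicular: N + P sin 33° = W cos 48° = 1116 N.
Along incline: P cos 33° = W sin 48° + μN  with W sin 48° = 1239 N.
Solving the pair for P and N: P = 1640 N, N = 222.8 N (and f = μN = 135.9 N).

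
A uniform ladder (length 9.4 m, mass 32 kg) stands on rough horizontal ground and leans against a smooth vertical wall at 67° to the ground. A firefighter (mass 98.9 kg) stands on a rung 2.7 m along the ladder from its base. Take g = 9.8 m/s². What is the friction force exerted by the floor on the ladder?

Torques about the foot: N_wall · 9.4 sin 67° = 32×9.8×4.7 cos 67° + 98.9×9.8×2.7 cos 67° → N_wall = 184.73 N.
ΣF_x = 0: f_floor = N_wall = 184.73 N.

f ≈ 185 N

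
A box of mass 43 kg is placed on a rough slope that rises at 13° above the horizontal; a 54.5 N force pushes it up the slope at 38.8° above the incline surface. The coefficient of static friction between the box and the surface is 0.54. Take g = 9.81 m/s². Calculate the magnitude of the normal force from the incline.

N ≈ 377 N

Axes along / perpendicular to the incline. W sin 13° = 94.89 N down-slope; W cos 13° = 411 N into the surface.
Perpendicular: N = W cos 13° − P sin 38.8° = 411 − 34.15 = 376.9 N.
Along incline: P cos 38.8° + f = W sin 13° (friction acts up-slope) → f = 94.89 − 42.47 = 52.42 N.
|f| = 52.42 N ≤ μN = 203.5 N, so the box is indeed static.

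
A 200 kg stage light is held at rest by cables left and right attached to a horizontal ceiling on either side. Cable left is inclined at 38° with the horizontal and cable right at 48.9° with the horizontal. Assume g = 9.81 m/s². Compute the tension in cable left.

T_left ≈ 1290 N

Weight W = 200 × 9.81 = 1962 N acts straight down.
Horizontal: T_left cos 38° = T_right cos 48.9°  →  T_right = 1.199 T_left.
Vertical: T_left sin 38° + T_right sin 48.9° = 1962.
Substituting the horizontal relation into the vertical equation gives 1.519 T_left = 1962, so T_left = 1292 N.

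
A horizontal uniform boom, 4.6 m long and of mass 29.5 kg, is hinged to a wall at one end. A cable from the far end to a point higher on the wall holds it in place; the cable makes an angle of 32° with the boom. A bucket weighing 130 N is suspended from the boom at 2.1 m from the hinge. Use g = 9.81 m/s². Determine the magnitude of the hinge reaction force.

|H| ≈ 391 N

Take torques about the hinge: T sin 32° · 4.6 = 29.5×9.81×2.3 + 130×2.1 = 938.61 N·m.
So T = 938.61 / (0.5299 × 4.6) = 385.05 N.
ΣF_x = 0: H_x = T cos 32° = 326.54 N.
ΣF_y = 0: H_y = (29.5×9.81 + 130) − T sin 32° = 419.4 − 204.05 = 215.35 N.
|H| = √(H_x² + H_y²) = √((326.54)² + (215.35)²) = 391.16 N.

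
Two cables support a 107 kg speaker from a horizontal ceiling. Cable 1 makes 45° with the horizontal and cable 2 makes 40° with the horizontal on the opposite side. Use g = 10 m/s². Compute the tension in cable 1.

T_1 ≈ 823 N

Weight W = 107 × 10 = 1070 N acts straight down.
Horizontal: T_1 cos 45° = T_2 cos 40°  →  T_2 = 0.9231 T_1.
Vertical: T_1 sin 45° + T_2 sin 40° = 1070.
Substituting the horizontal relation into the vertical equation gives 1.3 T_1 = 1070, so T_1 = 822.8 N.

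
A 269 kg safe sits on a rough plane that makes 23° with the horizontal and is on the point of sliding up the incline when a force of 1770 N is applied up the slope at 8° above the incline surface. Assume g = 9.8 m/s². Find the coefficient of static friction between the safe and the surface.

μ ≈ 0.331

On the verge of sliding up the incline, friction is at its maximum μN and acts down the slope.
Perpendicular to incline: N = W cos 23° − P sin 8° = 2427 − 246.3 = 2180 N.
Along incline: P cos 8° − μN = W sin 23° → μ = −(W sin 23° − P cos 8°) / N = 0.3315.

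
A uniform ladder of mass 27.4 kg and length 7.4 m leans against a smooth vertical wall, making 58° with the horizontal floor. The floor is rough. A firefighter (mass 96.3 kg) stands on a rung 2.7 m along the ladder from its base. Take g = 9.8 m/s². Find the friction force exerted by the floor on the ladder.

f ≈ 299 N

Torques about the foot: N_wall · 7.4 sin 58° = 27.4×9.8×3.7 cos 58° + 96.3×9.8×2.7 cos 58° → N_wall = 299.06 N.
ΣF_x = 0: f_floor = N_wall = 299.06 N.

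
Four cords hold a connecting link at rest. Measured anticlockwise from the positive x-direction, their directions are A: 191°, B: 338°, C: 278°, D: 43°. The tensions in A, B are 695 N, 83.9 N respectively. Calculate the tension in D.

Resolve: ΣF_x = 695 cos 191° + 83.9 cos 338° + T_C cos 278° + T_D cos 43° = 0.
        ΣF_y = 695 sin 191° + 83.9 sin 338° + T_C sin 278° + T_D sin 43° = 0.
The known terms sum to (-604.4, -164) N, so 0.1392 T_C + 0.7314 T_D = 604.4 and -0.9903 T_C + 0.6820 T_D = 164.
Solving simultaneously: T_C = 356.8 N, T_D = 758.6 N.

T_D ≈ 759 N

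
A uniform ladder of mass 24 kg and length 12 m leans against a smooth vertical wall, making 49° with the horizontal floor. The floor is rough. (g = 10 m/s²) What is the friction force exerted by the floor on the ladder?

f ≈ 104 N

Torques about the foot: N_wall · 12 sin 49° = 24×10×6 cos 49° → N_wall = 104.31 N.
ΣF_x = 0: f_floor = N_wall = 104.31 N.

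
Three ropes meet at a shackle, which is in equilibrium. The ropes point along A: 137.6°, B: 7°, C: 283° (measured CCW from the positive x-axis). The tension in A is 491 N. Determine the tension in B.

Resolve: ΣF_x = 491 cos 137.6° + T_B cos 7° + T_C cos 283° = 0.
        ΣF_y = 491 sin 137.6° + T_B sin 7° + T_C sin 283° = 0.
The known terms sum to (-362.6, 331.1) N, so 0.9925 T_B + 0.2250 T_C = 362.6 and 0.1219 T_B − 0.9744 T_C = -331.1.
Solving simultaneously: T_B = 280.3 N, T_C = 374.9 N.

T_B ≈ 280 N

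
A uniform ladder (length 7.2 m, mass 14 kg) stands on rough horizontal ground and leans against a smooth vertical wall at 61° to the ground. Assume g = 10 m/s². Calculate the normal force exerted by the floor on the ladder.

ΣF_y = 0: N_floor = 14×10 = 140 N.

N_floor ≈ 140 N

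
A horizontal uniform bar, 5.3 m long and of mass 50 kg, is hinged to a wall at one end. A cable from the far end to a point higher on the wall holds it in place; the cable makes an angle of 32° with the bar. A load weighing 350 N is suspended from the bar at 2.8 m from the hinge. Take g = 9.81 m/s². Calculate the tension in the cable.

Take torques about the hinge: T sin 32° · 5.3 = 50×9.81×2.65 + 350×2.8 = 2279.8 N·m.
So T = 2279.8 / (0.5299 × 5.3) = 811.74 N.

T ≈ 812 N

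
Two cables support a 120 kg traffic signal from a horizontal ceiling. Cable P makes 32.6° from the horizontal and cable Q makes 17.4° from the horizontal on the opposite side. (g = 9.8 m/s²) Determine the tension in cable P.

Weight W = 120 × 9.8 = 1176 N acts straight down.
Horizontal: T_P cos 32.6° = T_Q cos 17.4°  →  T_Q = 0.8829 T_P.
Vertical: T_P sin 32.6° + T_Q sin 17.4° = 1176.
Substituting the horizontal relation into the vertical equation gives 0.8028 T_P = 1176, so T_P = 1465 N.

T_P ≈ 1460 N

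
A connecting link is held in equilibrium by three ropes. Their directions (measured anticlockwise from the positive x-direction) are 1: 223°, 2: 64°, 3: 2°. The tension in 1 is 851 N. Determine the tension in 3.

T_3 ≈ 345 N

Resolve: ΣF_x = 851 cos 223° + T_2 cos 64° + T_3 cos 2° = 0.
        ΣF_y = 851 sin 223° + T_2 sin 64° + T_3 sin 2° = 0.
The known terms sum to (-622.4, -580.4) N, so 0.4384 T_2 + 0.9994 T_3 = 622.4 and 0.8988 T_2 + 0.0349 T_3 = 580.4.
Solving simultaneously: T_2 = 632.3 N, T_3 = 345.4 N.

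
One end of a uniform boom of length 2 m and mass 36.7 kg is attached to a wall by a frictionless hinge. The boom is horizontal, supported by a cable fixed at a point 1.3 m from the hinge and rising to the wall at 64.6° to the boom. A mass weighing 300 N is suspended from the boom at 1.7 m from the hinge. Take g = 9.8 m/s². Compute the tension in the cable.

T ≈ 741 N

Take torques about the hinge: T sin 64.6° · 1.3 = 36.7×9.8×1 + 300×1.7 = 869.66 N·m.
So T = 869.66 / (0.9033 × 1.3) = 740.55 N.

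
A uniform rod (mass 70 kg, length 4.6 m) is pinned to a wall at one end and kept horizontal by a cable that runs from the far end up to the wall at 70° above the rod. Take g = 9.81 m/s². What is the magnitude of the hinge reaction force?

Take torques about the hinge: T sin 70° · 4.6 = 70×9.81×2.3 = 1579.4 N·m.
So T = 1579.4 / (0.9397 × 4.6) = 365.39 N.
ΣF_x = 0: H_x = T cos 70° = 124.97 N.
ΣF_y = 0: H_y = (70×9.81) − T sin 70° = 686.7 − 343.35 = 343.35 N.
|H| = √(H_x² + H_y²) = √((124.97)² + (343.35)²) = 365.39 N.

|H| ≈ 365 N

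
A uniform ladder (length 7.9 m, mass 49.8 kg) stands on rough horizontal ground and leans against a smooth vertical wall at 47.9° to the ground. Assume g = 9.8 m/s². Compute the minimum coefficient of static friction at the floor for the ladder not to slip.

μ_min ≈ 0.452

ΣF_y = 0: N_floor = 49.8×9.8 = 488.04 N.
Torques about the foot: N_wall · 7.9 sin 47.9° = 49.8×9.8×3.95 cos 47.9° → N_wall = 220.49 N.
ΣF_x = 0: f_floor = N_wall = 220.49 N.
μ_min = f_floor / N_floor = 220.49 / 488.04 = 0.4518.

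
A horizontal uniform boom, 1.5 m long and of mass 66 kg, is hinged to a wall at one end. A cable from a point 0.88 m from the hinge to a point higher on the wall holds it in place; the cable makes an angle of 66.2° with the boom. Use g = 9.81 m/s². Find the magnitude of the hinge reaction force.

Take torques about the hinge: T sin 66.2° · 0.88 = 66×9.81×0.75 = 485.6 N·m.
So T = 485.6 / (0.9150 × 0.88) = 603.1 N.
ΣF_x = 0: H_x = T cos 66.2° = 243.38 N.
ΣF_y = 0: H_y = (66×9.81) − T sin 66.2° = 647.46 − 551.81 = 95.648 N.
|H| = √(H_x² + H_y²) = √((243.38)² + (95.648)²) = 261.5 N.

|H| ≈ 261 N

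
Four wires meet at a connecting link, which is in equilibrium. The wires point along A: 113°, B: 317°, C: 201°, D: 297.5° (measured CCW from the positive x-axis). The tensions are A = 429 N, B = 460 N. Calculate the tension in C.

T_C ≈ 188 N

Resolve: ΣF_x = 429 cos 113° + 460 cos 317° + T_C cos 201° + T_D cos 297.5° = 0.
        ΣF_y = 429 sin 113° + 460 sin 317° + T_C sin 201° + T_D sin 297.5° = 0.
The known terms sum to (168.8, 81.18) N, so -0.9336 T_C + 0.4617 T_D = -168.8 and -0.3584 T_C − 0.8870 T_D = -81.18.
Solving simultaneously: T_C = 188.4 N, T_D = 15.39 N.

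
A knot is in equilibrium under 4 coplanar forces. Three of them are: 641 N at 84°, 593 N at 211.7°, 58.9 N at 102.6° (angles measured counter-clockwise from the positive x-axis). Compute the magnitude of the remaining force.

F ≈ 591 N

Sum the known components: ΣF_x = -450.4 N, ΣF_y = 383.4 N.
For equilibrium the remaining force must supply (−ΣF_x, −ΣF_y) = (450.4, -383.4) N.
Magnitude = √((450.4)² + (-383.4)²) = 591.4 N; direction = atan2(-383.4, 450.4) = 319.6°.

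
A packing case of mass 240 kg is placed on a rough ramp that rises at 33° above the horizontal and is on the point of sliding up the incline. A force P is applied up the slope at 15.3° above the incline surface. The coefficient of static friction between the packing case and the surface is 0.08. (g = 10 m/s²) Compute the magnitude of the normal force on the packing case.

N ≈ 1620 N

On the verge of sliding up the incline, friction equals μN and acts down the slope.
Perpendicular: N + P sin 15.3° = W cos 33° = 2013 N.
Along incline: P cos 15.3° = W sin 33° + μN  with W sin 33° = 1307 N.
Solving the pair for P and N: P = 1490 N, N = 1620 N (and f = μN = 129.6 N).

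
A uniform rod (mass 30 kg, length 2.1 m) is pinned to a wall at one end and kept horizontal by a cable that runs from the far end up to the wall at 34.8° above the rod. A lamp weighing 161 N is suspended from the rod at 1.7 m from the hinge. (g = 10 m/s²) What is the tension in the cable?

Take torques about the hinge: T sin 34.8° · 2.1 = 30×10×1.05 + 161×1.7 = 588.7 N·m.
So T = 588.7 / (0.5707 × 2.1) = 491.2 N.

T ≈ 491 N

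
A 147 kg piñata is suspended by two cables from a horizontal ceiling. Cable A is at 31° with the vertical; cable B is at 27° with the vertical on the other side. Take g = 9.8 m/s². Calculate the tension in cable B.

Angles from the horizontal: cable A is 90° − 31° = 59°, cable B is 90° − 27° = 63°.
Weight W = 147 × 9.8 = 1441 N acts straight down.
Horizontal: T_A cos 59° = T_B cos 63°  →  T_A = 0.8815 T_B.
Vertical: T_A sin 59° + T_B sin 63° = 1441.
Substituting the horizontal relation into the vertical equation gives 1.647 T_B = 1441, so T_B = 874.9 N.

T_B ≈ 875 N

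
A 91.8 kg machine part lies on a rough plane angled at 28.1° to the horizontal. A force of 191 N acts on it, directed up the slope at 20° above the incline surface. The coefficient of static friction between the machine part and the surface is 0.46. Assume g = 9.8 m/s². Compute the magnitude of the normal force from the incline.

N ≈ 728 N

Axes along / perpendicular to the incline. W sin 28.1° = 423.7 N down-slope; W cos 28.1° = 793.6 N into the surface.
Perpendicular: N = W cos 28.1° − P sin 20° = 793.6 − 65.33 = 728.3 N.
Along incline: P cos 20° + f = W sin 28.1° (friction acts up-slope) → f = 423.7 − 179.5 = 244.3 N.
|f| = 244.3 N ≤ μN = 335 N, so the machine part is indeed static.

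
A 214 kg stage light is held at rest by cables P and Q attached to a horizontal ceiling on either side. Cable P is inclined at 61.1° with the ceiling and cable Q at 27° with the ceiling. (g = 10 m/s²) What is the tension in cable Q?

T_Q ≈ 1030 N

Weight W = 214 × 10 = 2140 N acts straight down.
Horizontal: T_P cos 61.1° = T_Q cos 27°  →  T_P = 1.844 T_Q.
Vertical: T_P sin 61.1° + T_Q sin 27° = 2140.
Substituting the horizontal relation into the vertical equation gives 2.068 T_Q = 2140, so T_Q = 1035 N.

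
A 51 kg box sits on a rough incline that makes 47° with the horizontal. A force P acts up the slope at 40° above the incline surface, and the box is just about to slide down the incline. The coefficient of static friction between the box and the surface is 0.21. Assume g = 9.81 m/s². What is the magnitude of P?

On the verge of sliding down the incline, friction equals μN and acts up the slope.
Perpendicular: N + P sin 40° = W cos 47° = 341.2 N.
Along incline: P cos 40° + μN = W sin 47° with W sin 47° = 365.9 N.
Solving the pair for P and N: P = 466.3 N, N = 41.49 N (and f = μN = 8.713 N).

P ≈ 466 N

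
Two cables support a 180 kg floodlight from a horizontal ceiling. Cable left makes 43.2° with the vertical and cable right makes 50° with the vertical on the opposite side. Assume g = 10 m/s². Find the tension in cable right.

Angles from the horizontal: cable left is 90° − 43.2° = 46.8°, cable right is 90° − 50° = 40°.
Weight W = 180 × 10 = 1800 N acts straight down.
Horizontal: T_left cos 46.8° = T_right cos 40°  →  T_left = 1.119 T_right.
Vertical: T_left sin 46.8° + T_right sin 40° = 1800.
Substituting the horizontal relation into the vertical equation gives 1.459 T_right = 1800, so T_right = 1234 N.

T_right ≈ 1230 N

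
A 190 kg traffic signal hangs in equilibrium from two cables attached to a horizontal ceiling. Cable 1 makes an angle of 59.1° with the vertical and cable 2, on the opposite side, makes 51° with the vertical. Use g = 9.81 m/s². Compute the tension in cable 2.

T_2 ≈ 1700 N

Angles from the horizontal: cable 1 is 90° − 59.1° = 30.9°, cable 2 is 90° − 51° = 39°.
Weight W = 190 × 9.81 = 1864 N acts straight down.
Horizontal: T_1 cos 30.9° = T_2 cos 39°  →  T_1 = 0.9057 T_2.
Vertical: T_1 sin 30.9° + T_2 sin 39° = 1864.
Substituting the horizontal relation into the vertical equation gives 1.094 T_2 = 1864, so T_2 = 1703 N.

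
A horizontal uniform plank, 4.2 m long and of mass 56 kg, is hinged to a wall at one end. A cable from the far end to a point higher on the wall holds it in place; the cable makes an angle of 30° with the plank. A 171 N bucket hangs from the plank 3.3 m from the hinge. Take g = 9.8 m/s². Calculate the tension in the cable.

Take torques about the hinge: T sin 30° · 4.2 = 56×9.8×2.1 + 171×3.3 = 1716.8 N·m.
So T = 1716.8 / (0.5000 × 4.2) = 817.51 N.

T ≈ 818 N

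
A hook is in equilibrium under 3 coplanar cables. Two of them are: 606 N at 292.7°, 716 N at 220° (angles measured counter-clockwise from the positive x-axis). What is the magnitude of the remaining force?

F ≈ 1070 N

Sum the known components: ΣF_x = -314.6 N, ΣF_y = -1019 N.
For equilibrium the remaining force must supply (−ΣF_x, −ΣF_y) = (314.6, 1019) N.
Magnitude = √((314.6)² + (1019)²) = 1067 N; direction = atan2(1019, 314.6) = 72.8°.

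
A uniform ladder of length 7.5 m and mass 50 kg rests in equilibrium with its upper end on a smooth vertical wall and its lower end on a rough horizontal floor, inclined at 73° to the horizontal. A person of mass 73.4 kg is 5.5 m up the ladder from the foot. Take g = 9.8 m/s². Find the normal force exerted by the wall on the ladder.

N_wall ≈ 236 N

Torques about the foot: N_wall · 7.5 sin 73° = 50×9.8×3.75 cos 73° + 73.4×9.8×5.5 cos 73° → N_wall = 236.18 N.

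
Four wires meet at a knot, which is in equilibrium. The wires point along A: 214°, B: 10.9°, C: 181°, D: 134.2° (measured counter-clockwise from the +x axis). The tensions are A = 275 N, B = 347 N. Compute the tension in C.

T_C ≈ 26.6 N

Resolve: ΣF_x = 275 cos 214° + 347 cos 10.9° + T_C cos 181° + T_D cos 134.2° = 0.
        ΣF_y = 275 sin 214° + 347 sin 10.9° + T_C sin 181° + T_D sin 134.2° = 0.
The known terms sum to (112.8, -88.16) N, so -0.9998 T_C − 0.6972 T_D = -112.8 and -0.0175 T_C + 0.7169 T_D = 88.16.
Solving simultaneously: T_C = 26.57 N, T_D = 123.6 N.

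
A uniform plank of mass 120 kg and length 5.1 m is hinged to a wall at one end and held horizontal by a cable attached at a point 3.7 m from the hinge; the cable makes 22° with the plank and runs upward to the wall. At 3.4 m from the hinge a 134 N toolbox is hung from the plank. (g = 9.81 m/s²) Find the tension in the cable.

T ≈ 2490 N

Take torques about the hinge: T sin 22° · 3.7 = 120×9.81×2.55 + 134×3.4 = 3457.5 N·m.
So T = 3457.5 / (0.3746 × 3.7) = 2494.5 N.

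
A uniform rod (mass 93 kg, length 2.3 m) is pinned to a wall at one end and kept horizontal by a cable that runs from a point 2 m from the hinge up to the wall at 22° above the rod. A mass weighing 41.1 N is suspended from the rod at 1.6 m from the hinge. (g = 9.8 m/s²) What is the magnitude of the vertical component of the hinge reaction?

Take torques about the hinge: T sin 22° · 2 = 93×9.8×1.15 + 41.1×1.6 = 1113.9 N·m.
So T = 1113.9 / (0.3746 × 2) = 1486.7 N.
ΣF_y = 0: H_y = (93×9.8 + 41.1) − T sin 22° = 952.5 − 556.94 = 395.57 N.

|H_y| ≈ 396 N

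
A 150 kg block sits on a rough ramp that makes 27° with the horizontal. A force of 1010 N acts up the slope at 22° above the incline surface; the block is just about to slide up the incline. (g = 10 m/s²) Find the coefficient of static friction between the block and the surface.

μ ≈ 0.267

On the verge of sliding up the incline, friction is at its maximum μN and acts down the slope.
Perpendicular to incline: N = W cos 27° − P sin 22° = 1337 − 378.4 = 958.2 N.
Along incline: P cos 22° − μN = W sin 27° → μ = −(W sin 27° − P cos 22°) / N = 0.2666.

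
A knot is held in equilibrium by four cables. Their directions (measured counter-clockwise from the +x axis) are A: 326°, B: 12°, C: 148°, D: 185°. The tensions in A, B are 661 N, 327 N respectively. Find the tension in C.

Resolve: ΣF_x = 661 cos 326° + 327 cos 12° + T_C cos 148° + T_D cos 185° = 0.
        ΣF_y = 661 sin 326° + 327 sin 12° + T_C sin 148° + T_D sin 185° = 0.
The known terms sum to (867.8, -301.6) N, so -0.8480 T_C − 0.9962 T_D = -867.8 and 0.5299 T_C − 0.0872 T_D = 301.6.
Solving simultaneously: T_C = 625 N, T_D = 339.1 N.

T_C ≈ 625 N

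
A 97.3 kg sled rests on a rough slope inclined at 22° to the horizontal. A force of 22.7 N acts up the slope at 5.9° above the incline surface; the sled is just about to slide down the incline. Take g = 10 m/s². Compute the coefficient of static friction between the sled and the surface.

μ ≈ 0.380

On the verge of sliding down the incline, friction is at its maximum μN and acts up the slope.
Perpendicular to incline: N = W cos 22° − P sin 5.9° = 902.1 − 2.333 = 899.8 N.
Along incline: P cos 5.9° + μN = W sin 22° → μ = (W sin 22° − P cos 5.9°) / N = 0.38.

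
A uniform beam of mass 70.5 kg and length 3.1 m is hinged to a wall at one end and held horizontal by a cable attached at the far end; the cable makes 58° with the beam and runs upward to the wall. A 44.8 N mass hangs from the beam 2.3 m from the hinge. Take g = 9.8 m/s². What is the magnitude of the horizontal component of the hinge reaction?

H_x ≈ 237 N

Take torques about the hinge: T sin 58° · 3.1 = 70.5×9.8×1.55 + 44.8×2.3 = 1173.9 N·m.
So T = 1173.9 / (0.8480 × 3.1) = 446.54 N.
ΣF_x = 0: H_x = T cos 58° = 236.63 N.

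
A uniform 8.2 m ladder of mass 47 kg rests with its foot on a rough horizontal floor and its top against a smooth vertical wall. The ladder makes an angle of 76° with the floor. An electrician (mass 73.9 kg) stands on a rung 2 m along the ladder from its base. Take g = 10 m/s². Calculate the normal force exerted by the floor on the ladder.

N_floor ≈ 1210 N

ΣF_y = 0: N_floor = 47×10 + 73.9×10 = 1209 N.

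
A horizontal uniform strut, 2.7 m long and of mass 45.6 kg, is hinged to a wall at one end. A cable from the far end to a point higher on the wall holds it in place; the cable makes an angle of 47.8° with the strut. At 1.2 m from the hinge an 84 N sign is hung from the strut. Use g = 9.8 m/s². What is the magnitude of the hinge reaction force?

Take torques about the hinge: T sin 47.8° · 2.7 = 45.6×9.8×1.35 + 84×1.2 = 704.09 N·m.
So T = 704.09 / (0.7408 × 2.7) = 352.01 N.
ΣF_x = 0: H_x = T cos 47.8° = 236.45 N.
ΣF_y = 0: H_y = (45.6×9.8 + 84) − T sin 47.8° = 530.88 − 260.77 = 270.11 N.
|H| = √(H_x² + H_y²) = √((236.45)² + (270.11)²) = 358.98 N.

|H| ≈ 359 N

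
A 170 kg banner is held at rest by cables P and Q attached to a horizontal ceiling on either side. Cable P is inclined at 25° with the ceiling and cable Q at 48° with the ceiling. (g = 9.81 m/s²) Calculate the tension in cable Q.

Weight W = 170 × 9.81 = 1668 N acts straight down.
Horizontal: T_P cos 25° = T_Q cos 48°  →  T_P = 0.7383 T_Q.
Vertical: T_P sin 25° + T_Q sin 48° = 1668.
Substituting the horizontal relation into the vertical equation gives 1.055 T_Q = 1668, so T_Q = 1581 N.

T_Q ≈ 1580 N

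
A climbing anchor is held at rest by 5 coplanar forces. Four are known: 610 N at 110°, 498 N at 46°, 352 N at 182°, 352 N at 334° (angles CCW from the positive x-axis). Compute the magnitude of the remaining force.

Sum the known components: ΣF_x = 101.9 N, ΣF_y = 764.9 N.
For equilibrium the remaining force must supply (−ΣF_x, −ΣF_y) = (-101.9, -764.9) N.
Magnitude = √((-101.9)² + (-764.9)²) = 771.6 N; direction = atan2(-764.9, -101.9) = 262.4°.

F ≈ 772 N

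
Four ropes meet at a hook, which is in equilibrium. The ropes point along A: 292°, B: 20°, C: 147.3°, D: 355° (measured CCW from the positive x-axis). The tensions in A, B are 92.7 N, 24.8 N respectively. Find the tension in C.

Resolve: ΣF_x = 92.7 cos 292° + 24.8 cos 20° + T_C cos 147.3° + T_D cos 355° = 0.
        ΣF_y = 92.7 sin 292° + 24.8 sin 20° + T_C sin 147.3° + T_D sin 355° = 0.
The known terms sum to (58.03, -77.47) N, so -0.8415 T_C + 0.9962 T_D = -58.03 and 0.5402 T_C − 0.0872 T_D = 77.47.
Solving simultaneously: T_C = 155.1 N, T_D = 72.80 N.

T_C ≈ 155 N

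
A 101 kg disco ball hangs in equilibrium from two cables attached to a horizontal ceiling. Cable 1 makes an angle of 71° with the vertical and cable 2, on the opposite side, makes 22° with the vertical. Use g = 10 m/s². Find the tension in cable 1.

T_1 ≈ 379 N

Angles from the horizontal: cable 1 is 90° − 71° = 19°, cable 2 is 90° − 22° = 68°.
Weight W = 101 × 10 = 1010 N acts straight down.
Horizontal: T_1 cos 19° = T_2 cos 68°  →  T_2 = 2.524 T_1.
Vertical: T_1 sin 19° + T_2 sin 68° = 1010.
Substituting the horizontal relation into the vertical equation gives 2.666 T_1 = 1010, so T_1 = 378.9 N.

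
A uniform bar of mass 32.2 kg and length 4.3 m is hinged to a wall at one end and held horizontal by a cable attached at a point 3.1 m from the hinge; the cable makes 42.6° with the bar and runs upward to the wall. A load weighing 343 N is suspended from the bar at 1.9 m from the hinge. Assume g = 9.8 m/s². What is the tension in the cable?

T ≈ 634 N

Take torques about the hinge: T sin 42.6° · 3.1 = 32.2×9.8×2.15 + 343×1.9 = 1330.2 N·m.
So T = 1330.2 / (0.6769 × 3.1) = 633.92 N.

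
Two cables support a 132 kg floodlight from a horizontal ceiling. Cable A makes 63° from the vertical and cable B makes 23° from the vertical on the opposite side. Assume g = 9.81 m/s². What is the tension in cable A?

Angles from the horizontal: cable A is 90° − 63° = 27°, cable B is 90° − 23° = 67°.
Weight W = 132 × 9.81 = 1295 N acts straight down.
Horizontal: T_A cos 27° = T_B cos 67°  →  T_B = 2.28 T_A.
Vertical: T_A sin 27° + T_B sin 67° = 1295.
Substituting the horizontal relation into the vertical equation gives 2.553 T_A = 1295, so T_A = 507.2 N.

T_A ≈ 507 N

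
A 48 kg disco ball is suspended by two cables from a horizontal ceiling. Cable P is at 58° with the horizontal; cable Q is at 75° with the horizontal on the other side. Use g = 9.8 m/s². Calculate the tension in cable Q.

Weight W = 48 × 9.8 = 470.4 N acts straight down.
Horizontal: T_P cos 58° = T_Q cos 75°  →  T_P = 0.4884 T_Q.
Vertical: T_P sin 58° + T_Q sin 75° = 470.4.
Substituting the horizontal relation into the vertical equation gives 1.38 T_Q = 470.4, so T_Q = 340.8 N.

T_Q ≈ 341 N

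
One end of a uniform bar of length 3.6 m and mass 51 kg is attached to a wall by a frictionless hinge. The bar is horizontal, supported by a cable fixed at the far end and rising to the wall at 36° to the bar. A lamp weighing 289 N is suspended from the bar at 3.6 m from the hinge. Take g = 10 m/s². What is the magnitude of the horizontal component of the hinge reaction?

Take torques about the hinge: T sin 36° · 3.6 = 51×10×1.8 + 289×3.6 = 1958.4 N·m.
So T = 1958.4 / (0.5878 × 3.6) = 925.51 N.
ΣF_x = 0: H_x = T cos 36° = 748.75 N.

H_x ≈ 749 N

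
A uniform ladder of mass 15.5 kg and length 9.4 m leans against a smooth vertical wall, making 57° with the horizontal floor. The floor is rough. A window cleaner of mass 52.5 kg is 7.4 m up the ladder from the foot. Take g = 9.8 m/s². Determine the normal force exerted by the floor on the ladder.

N_floor ≈ 666 N

ΣF_y = 0: N_floor = 15.5×9.8 + 52.5×9.8 = 666.4 N.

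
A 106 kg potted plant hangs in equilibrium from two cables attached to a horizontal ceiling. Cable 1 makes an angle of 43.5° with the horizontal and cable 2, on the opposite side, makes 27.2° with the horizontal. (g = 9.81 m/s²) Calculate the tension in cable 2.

T_2 ≈ 799 N

Weight W = 106 × 9.81 = 1040 N acts straight down.
Horizontal: T_1 cos 43.5° = T_2 cos 27.2°  →  T_1 = 1.226 T_2.
Vertical: T_1 sin 43.5° + T_2 sin 27.2° = 1040.
Substituting the horizontal relation into the vertical equation gives 1.301 T_2 = 1040, so T_2 = 799.2 N.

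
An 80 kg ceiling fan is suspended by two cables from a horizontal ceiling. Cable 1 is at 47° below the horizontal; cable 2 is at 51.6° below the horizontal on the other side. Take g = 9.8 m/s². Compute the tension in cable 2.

Weight W = 80 × 9.8 = 784 N acts straight down.
Horizontal: T_1 cos 47° = T_2 cos 51.6°  →  T_1 = 0.9108 T_2.
Vertical: T_1 sin 47° + T_2 sin 51.6° = 784.
Substituting the horizontal relation into the vertical equation gives 1.45 T_2 = 784, so T_2 = 540.8 N.

T_2 ≈ 541 N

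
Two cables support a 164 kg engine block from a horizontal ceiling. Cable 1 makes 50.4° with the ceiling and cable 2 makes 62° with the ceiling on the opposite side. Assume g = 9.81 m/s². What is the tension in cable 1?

Weight W = 164 × 9.81 = 1609 N acts straight down.
Horizontal: T_1 cos 50.4° = T_2 cos 62°  →  T_2 = 1.358 T_1.
Vertical: T_1 sin 50.4° + T_2 sin 62° = 1609.
Substituting the horizontal relation into the vertical equation gives 1.969 T_1 = 1609, so T_1 = 816.9 N.

T_1 ≈ 817 N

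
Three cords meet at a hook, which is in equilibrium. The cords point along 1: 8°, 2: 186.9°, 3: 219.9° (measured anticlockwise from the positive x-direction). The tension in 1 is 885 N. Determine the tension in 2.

T_2 ≈ 859 N

Resolve: ΣF_x = 885 cos 8° + T_2 cos 186.9° + T_3 cos 219.9° = 0.
        ΣF_y = 885 sin 8° + T_2 sin 186.9° + T_3 sin 219.9° = 0.
The known terms sum to (876.4, 123.2) N, so -0.9928 T_2 − 0.7672 T_3 = -876.4 and -0.1201 T_2 − 0.6414 T_3 = -123.2.
Solving simultaneously: T_2 = 858.7 N, T_3 = 31.19 N.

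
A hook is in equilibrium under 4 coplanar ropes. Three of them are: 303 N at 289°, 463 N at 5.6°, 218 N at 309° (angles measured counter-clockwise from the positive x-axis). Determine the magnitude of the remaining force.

Sum the known components: ΣF_x = 696.6 N, ΣF_y = -410.7 N.
For equilibrium the remaining force must supply (−ΣF_x, −ΣF_y) = (-696.6, 410.7) N.
Magnitude = √((-696.6)² + (410.7)²) = 808.7 N; direction = atan2(410.7, -696.6) = 149.5°.

F ≈ 809 N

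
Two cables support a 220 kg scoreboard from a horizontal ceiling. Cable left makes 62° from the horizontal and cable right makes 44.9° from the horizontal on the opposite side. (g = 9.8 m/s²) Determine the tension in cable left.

Weight W = 220 × 9.8 = 2156 N acts straight down.
Horizontal: T_left cos 62° = T_right cos 44.9°  →  T_right = 0.6628 T_left.
Vertical: T_left sin 62° + T_right sin 44.9° = 2156.
Substituting the horizontal relation into the vertical equation gives 1.351 T_left = 2156, so T_left = 1596 N.

T_left ≈ 1600 N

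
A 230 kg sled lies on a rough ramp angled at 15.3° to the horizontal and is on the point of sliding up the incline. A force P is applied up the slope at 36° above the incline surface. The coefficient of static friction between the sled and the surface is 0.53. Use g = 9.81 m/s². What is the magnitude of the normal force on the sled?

N ≈ 1260 N

On the verge of sliding up the incline, friction equals μN and acts down the slope.
Perpendicular: N + P sin 36° = W cos 15.3° = 2176 N.
Along incline: P cos 36° = W sin 15.3° + μN  with W sin 15.3° = 595.4 N.
Solving the pair for P and N: P = 1561 N, N = 1259 N (and f = μN = 667.3 N).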